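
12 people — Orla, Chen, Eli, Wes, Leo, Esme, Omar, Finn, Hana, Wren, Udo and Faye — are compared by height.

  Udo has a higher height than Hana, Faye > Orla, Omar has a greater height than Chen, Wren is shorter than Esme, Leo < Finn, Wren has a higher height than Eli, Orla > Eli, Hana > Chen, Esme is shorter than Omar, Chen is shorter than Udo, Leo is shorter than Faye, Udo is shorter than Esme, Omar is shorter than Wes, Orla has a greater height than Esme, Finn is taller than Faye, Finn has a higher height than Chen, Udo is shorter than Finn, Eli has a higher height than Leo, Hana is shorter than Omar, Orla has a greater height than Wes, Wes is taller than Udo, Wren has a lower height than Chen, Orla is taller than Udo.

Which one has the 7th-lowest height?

Esme

The consecutive relations fix a unique order: Leo < Eli < Wren < Chen < Hana < Udo < Esme < Omar < Wes < Orla < Faye < Finn.
Counting 7 from the smallest end gives Esme.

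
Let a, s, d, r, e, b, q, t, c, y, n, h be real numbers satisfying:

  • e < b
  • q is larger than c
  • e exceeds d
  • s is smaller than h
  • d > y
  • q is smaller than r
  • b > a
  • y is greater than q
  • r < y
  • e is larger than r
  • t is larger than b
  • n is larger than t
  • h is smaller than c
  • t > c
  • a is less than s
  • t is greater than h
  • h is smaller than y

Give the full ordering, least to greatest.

a < s < h < c < q < r < y < d < e < b < t < n

The consecutive links are each given: a < s; s < h; h < c; c < q; q < r; r < y; y < d; d < e; e < b; b < t; t < n.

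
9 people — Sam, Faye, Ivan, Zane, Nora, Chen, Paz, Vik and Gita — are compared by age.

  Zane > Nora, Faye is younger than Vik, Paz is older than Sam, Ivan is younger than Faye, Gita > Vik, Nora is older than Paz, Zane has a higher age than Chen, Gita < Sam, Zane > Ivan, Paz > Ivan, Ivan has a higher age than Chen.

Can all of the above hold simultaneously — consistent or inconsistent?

consistent

The single ordering Chen < Ivan < Faye < Vik < Gita < Sam < Paz < Nora < Zane satisfies every listed relation, so no contradiction arises.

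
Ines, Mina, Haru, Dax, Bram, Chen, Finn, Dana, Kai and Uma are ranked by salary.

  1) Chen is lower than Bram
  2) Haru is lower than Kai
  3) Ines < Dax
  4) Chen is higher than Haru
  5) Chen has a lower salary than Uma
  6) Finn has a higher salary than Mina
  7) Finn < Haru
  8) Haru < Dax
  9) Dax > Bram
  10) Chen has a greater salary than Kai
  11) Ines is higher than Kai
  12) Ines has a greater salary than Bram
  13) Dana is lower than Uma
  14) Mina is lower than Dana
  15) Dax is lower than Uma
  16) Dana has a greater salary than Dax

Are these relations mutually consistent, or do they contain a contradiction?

consistent

Every relation is compatible with Mina < Finn < Haru < Kai < Chen < Bram < Ines < Dax < Dana < Uma; the set is consistent.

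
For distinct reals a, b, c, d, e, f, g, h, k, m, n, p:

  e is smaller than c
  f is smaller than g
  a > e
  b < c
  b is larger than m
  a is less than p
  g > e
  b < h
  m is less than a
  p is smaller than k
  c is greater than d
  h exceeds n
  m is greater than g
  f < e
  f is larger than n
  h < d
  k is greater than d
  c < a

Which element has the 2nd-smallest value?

Chaining the given pairs: n < f < e < g < m < b < h < d < c < a < p < k.
The 2nd smallest is f.

f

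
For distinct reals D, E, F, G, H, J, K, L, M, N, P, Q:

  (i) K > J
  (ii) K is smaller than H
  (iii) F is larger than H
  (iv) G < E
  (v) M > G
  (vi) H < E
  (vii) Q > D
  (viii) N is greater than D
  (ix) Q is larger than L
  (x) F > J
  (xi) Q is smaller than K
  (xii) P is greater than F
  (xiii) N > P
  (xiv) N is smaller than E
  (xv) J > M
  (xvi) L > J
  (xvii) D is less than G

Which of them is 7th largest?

Piecing the relations together gives one ordering: D < G < M < J < L < Q < K < H < F < P < N < E.
Counting 7 from the largest end gives Q.

Q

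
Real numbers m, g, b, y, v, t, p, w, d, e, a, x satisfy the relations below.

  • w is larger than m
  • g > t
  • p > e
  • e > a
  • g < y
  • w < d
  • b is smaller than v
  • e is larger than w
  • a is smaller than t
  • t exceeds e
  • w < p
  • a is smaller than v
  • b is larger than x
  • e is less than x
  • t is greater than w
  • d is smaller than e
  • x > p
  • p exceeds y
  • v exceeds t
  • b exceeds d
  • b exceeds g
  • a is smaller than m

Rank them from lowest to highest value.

a < m < w < d < e < t < g < y < p < x < b < v

Each adjacent pair is fixed by a given relation: a < m; m < w; w < d; d < e; e < t; t < g; g < y; y < p; p < x; x < b; b < v. Chaining them end to end gives the full order.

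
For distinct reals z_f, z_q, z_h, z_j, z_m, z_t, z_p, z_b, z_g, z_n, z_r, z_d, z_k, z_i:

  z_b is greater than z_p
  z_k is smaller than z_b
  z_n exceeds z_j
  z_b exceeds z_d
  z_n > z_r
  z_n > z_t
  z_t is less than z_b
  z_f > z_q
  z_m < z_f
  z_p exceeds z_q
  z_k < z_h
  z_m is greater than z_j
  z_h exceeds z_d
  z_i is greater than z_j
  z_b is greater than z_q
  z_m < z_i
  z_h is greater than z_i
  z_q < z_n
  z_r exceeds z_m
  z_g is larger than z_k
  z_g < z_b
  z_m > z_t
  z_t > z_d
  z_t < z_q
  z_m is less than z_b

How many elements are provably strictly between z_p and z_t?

Chaining upward from z_t reaches: z_q, z_m, z_i, z_h, z_r, z_f, z_b, z_n.
Chaining downward from z_p reaches: z_d, z_q.
Strictly between z_t and z_p are those in both lists: z_q — 1 element.

1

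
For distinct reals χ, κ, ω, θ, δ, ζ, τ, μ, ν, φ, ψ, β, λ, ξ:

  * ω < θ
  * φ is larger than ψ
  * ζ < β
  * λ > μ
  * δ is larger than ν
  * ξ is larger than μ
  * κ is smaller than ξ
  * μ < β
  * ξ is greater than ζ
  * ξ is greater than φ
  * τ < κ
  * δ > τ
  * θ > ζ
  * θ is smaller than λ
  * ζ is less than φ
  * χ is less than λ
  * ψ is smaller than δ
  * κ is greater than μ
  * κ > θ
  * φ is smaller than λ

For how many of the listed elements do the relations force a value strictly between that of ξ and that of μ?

The relations place μ below ξ. An element lies strictly between them when it is forced above μ and also forced below ξ.
Above μ: {λ, β, κ}. Below ξ: {τ, ω, ψ, ζ, φ, θ, κ}.
Intersection: {κ} — 1.

1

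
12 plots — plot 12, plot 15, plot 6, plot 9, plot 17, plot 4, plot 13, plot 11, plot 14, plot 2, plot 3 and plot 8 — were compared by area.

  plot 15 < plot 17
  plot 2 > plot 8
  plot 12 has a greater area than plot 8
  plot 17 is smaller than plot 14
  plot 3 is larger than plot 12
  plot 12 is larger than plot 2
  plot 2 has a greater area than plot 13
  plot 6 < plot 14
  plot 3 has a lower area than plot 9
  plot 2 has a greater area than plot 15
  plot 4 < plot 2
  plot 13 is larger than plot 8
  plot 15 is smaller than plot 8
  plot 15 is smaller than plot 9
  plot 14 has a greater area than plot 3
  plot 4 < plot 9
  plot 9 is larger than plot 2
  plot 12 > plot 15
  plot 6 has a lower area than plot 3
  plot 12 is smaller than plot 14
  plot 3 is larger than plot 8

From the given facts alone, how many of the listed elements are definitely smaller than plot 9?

8

Directly below plot 9: plot 15, plot 4, plot 2, plot 3.
One step further: plot 8, plot 13, plot 12, plot 6 (8 so far).
Nothing else is reachable below plot 9; 8 in all.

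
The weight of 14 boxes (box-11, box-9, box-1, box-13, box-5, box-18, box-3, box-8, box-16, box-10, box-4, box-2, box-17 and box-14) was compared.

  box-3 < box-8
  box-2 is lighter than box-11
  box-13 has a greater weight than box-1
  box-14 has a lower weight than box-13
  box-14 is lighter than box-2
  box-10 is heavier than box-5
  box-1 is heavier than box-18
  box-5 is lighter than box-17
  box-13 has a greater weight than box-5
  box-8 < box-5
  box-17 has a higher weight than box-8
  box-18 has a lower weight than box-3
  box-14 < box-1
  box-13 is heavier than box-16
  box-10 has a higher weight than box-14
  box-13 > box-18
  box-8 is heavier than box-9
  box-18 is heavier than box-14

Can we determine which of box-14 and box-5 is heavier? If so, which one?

box-5

Following the relations from box-14: box-14 < box-18 < box-3 < box-8 < box-5.
So box-5 is heavier.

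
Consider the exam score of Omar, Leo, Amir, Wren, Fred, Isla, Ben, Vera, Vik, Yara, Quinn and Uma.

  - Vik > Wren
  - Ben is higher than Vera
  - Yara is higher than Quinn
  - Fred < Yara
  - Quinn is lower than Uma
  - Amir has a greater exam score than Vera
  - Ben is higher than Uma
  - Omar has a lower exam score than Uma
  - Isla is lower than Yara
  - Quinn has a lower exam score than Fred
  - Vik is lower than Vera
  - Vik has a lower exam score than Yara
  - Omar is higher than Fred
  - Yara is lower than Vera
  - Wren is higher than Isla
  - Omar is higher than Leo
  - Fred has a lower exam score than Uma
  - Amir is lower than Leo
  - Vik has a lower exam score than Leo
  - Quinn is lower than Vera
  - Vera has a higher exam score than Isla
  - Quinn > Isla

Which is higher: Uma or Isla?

Following the relations from Isla: Isla < Wren < Vik < Yara < Vera < Amir < Leo < Omar < Uma.
So Isla < Uma; Uma is the higher of the two.

Uma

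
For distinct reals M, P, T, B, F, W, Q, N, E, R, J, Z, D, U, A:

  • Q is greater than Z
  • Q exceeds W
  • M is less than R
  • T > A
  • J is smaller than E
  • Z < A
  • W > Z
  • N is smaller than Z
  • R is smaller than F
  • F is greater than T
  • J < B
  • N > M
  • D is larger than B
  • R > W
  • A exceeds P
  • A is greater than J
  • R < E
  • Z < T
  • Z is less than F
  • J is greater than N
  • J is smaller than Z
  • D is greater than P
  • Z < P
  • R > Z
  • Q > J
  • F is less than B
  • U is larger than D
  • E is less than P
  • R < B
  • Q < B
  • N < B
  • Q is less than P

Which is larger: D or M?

Following the relations from M: M < N < J < Z < W < R < E < P < A < T < F < B < D.
So M < D; D is the larger of the two.

D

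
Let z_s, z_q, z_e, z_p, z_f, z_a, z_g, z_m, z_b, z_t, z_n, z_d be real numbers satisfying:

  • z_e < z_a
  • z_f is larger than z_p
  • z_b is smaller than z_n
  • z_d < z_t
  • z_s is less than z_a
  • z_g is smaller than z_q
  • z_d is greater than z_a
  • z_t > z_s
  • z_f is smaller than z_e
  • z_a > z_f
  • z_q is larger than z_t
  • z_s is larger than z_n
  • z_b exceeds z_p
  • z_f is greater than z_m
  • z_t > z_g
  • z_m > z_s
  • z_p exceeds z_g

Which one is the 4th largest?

The consecutive relations fix a unique order: z_g < z_p < z_b < z_n < z_s < z_m < z_f < z_e < z_a < z_d < z_t < z_q.
Counting 4 from the largest end gives z_a.

z_a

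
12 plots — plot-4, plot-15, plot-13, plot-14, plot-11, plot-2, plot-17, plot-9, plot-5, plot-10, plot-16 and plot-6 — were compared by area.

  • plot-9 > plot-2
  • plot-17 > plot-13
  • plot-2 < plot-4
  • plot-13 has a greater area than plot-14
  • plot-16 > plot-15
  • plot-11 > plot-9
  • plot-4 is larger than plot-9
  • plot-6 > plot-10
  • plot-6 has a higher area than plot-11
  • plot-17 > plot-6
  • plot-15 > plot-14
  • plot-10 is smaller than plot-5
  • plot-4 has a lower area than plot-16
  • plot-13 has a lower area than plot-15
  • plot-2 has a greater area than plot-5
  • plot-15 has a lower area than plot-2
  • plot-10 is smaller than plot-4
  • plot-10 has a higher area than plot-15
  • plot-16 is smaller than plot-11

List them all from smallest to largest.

Nothing is placed below plot-14, so it is least; from there plot-14 < plot-13; plot-13 < plot-15; plot-15 < plot-10; plot-10 < plot-5; plot-5 < plot-2; plot-2 < plot-9; plot-9 < plot-4; plot-4 < plot-16; plot-16 < plot-11; plot-11 < plot-6; plot-6 < plot-17, each given directly.

plot-14 < plot-13 < plot-15 < plot-10 < plot-5 < plot-2 < plot-9 < plot-4 < plot-16 < plot-11 < plot-6 < plot-17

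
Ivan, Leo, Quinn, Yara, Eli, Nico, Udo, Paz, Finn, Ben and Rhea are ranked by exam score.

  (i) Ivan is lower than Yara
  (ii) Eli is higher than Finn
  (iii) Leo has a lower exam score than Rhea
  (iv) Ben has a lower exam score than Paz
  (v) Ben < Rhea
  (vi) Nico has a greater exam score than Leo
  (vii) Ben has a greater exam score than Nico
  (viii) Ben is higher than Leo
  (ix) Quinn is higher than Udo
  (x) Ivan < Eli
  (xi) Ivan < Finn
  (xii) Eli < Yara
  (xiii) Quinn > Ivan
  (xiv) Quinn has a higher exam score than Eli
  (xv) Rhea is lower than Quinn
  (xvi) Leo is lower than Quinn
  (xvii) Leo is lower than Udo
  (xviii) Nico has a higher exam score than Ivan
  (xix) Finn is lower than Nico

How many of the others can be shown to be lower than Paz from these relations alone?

5

The elements the relations force below Paz are Leo, Ivan, Finn, Nico, Ben — no chain reaches any other.
That is 5.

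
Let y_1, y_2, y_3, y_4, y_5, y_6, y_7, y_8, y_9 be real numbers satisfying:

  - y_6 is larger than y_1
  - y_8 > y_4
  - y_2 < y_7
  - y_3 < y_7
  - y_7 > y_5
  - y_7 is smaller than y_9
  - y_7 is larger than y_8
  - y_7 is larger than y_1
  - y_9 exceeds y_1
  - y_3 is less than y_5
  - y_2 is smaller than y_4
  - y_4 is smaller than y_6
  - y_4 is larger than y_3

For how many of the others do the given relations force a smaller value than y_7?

The elements the relations force below y_7 are y_3, y_2, y_5, y_4, y_8, y_1 — no chain reaches any other.
That is 6.

6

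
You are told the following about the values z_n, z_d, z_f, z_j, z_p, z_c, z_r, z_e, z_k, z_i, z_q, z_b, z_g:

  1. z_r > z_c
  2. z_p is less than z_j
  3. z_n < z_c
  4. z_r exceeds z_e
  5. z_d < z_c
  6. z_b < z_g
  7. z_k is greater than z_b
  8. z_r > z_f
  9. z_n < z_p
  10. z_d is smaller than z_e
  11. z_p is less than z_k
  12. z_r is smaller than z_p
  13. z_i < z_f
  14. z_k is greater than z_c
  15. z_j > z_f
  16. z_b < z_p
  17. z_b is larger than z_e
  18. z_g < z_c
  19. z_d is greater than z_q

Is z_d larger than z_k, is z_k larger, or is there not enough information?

z_k

z_d < z_e and z_e < z_b give z_d < z_b.
With z_b < z_p: z_d < z_e < z_b < z_p.
With z_p < z_k: z_d < z_e < z_b < z_p < z_k.
So z_k is larger.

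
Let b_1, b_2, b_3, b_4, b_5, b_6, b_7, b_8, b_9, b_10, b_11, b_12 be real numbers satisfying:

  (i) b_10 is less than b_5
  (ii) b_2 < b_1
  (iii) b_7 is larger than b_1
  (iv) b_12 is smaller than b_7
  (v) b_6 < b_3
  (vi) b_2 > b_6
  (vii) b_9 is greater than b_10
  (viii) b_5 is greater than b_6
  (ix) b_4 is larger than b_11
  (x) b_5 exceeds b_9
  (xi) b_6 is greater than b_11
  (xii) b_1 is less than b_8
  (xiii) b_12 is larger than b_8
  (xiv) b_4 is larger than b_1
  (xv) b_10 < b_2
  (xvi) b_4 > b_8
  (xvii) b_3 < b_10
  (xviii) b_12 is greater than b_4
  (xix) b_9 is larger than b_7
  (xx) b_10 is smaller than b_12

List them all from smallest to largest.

b_11 < b_6 < b_3 < b_10 < b_2 < b_1 < b_8 < b_4 < b_12 < b_7 < b_9 < b_5

The consecutive links are each given: b_11 < b_6; b_6 < b_3; b_3 < b_10; b_10 < b_2; b_2 < b_1; b_1 < b_8; b_8 < b_4; b_4 < b_12; b_12 < b_7; b_7 < b_9; b_9 < b_5.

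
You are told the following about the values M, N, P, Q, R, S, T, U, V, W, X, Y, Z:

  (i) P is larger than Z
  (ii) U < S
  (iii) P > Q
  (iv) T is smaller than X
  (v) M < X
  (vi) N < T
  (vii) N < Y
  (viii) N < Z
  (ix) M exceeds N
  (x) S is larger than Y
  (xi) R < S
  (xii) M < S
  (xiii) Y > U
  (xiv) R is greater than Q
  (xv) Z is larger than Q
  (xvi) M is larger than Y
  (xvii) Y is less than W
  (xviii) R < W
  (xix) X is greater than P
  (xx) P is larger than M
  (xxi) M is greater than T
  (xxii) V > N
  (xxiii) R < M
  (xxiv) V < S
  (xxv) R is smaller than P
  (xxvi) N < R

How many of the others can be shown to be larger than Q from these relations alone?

Directly above Q: R, Z, P.
One step further: M, S, X, W (7 so far).
No other element is forced above Q by the given relations, so the count is 7.

7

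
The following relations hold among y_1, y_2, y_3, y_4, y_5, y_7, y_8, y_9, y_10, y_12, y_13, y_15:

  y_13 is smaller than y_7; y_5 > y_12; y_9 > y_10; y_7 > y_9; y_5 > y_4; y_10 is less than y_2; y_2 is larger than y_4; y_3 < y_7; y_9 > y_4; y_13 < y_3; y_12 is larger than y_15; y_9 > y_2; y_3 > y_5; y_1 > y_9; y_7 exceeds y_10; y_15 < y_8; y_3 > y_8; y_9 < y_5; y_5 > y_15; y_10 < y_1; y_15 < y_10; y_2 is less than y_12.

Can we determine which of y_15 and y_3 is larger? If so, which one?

y_15 < y_10 and y_10 < y_9 give y_15 < y_9.
Then y_9 < y_5 extends the chain to y_5.
With y_5 < y_3: y_15 < y_10 < y_9 < y_5 < y_3.
So y_3 is larger.

y_3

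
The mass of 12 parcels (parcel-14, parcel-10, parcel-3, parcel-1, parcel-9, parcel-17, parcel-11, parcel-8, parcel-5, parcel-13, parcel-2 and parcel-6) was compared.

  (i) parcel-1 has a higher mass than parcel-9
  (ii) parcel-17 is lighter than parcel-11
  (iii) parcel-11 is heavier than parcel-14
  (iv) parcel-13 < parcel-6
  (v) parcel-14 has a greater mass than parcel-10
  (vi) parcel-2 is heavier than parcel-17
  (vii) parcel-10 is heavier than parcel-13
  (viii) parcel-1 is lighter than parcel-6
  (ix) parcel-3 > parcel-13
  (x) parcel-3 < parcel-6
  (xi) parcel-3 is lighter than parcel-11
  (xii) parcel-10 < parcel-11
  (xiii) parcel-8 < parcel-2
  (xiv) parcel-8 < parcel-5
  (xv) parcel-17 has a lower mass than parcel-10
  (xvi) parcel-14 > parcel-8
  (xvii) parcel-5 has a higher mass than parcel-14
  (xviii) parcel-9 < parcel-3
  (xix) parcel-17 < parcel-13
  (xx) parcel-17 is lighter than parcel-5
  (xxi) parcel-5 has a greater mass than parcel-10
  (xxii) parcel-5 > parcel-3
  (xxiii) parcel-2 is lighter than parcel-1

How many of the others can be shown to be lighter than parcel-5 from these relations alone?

The elements the relations force below parcel-5 are parcel-17, parcel-13, parcel-9, parcel-8, parcel-10, parcel-3, parcel-14 — no chain reaches any other.
That is 7.

7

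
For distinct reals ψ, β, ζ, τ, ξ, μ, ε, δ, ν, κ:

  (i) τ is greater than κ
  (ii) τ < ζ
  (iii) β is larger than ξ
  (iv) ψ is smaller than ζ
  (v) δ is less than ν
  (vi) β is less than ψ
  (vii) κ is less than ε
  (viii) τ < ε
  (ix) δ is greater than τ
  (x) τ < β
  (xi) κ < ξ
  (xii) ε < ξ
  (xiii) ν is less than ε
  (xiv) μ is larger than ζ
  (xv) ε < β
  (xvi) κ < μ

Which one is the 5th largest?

The consecutive relations fix a unique order: κ < τ < δ < ν < ε < ξ < β < ψ < ζ < μ.
The 5th largest is ξ.

ξ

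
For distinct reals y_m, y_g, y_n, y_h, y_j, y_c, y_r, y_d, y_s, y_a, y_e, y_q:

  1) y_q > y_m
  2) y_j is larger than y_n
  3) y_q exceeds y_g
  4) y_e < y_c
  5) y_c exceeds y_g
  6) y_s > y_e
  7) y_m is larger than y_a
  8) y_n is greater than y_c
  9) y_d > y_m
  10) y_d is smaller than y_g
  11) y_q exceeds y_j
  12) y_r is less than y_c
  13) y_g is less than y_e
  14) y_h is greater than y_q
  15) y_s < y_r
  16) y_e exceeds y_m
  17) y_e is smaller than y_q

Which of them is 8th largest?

y_e

The consecutive relations fix a unique order: y_a < y_m < y_d < y_g < y_e < y_s < y_r < y_c < y_n < y_j < y_q < y_h.
Counting 8 from the largest end gives y_e.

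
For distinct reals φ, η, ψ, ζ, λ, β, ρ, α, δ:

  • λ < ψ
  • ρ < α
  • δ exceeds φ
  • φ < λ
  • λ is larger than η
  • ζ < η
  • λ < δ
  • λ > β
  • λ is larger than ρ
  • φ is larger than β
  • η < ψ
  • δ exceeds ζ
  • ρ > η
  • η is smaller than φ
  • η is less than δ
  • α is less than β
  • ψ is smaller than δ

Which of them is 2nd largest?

Piecing the relations together gives one ordering: ζ < η < ρ < α < β < φ < λ < ψ < δ.
Counting 2 from the largest end gives ψ.

ψ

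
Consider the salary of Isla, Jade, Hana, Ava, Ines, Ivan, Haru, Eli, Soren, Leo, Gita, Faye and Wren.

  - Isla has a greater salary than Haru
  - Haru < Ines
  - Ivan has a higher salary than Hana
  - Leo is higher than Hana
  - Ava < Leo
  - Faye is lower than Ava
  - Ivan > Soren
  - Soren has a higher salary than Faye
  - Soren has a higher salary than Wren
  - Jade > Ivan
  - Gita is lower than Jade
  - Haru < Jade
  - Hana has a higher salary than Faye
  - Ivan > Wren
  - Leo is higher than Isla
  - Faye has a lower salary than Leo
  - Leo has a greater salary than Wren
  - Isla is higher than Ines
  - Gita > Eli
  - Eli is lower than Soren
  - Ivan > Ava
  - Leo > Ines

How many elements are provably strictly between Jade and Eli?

3

Chaining upward from Eli reaches: Soren, Ivan, Gita.
Chaining downward from Jade reaches: Haru, Faye, Wren, Ava, Soren, Hana, Ivan, Gita.
Strictly between Eli and Jade are those in both lists: Soren, Ivan, Gita — 3 elements.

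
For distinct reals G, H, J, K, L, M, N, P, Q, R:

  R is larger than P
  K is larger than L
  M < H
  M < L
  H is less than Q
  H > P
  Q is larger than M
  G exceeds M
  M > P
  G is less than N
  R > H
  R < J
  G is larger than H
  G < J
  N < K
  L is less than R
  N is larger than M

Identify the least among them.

M is not least since P < M; H is not least since M < H; G is not least since H < G; N is not least since G < N; L is not least since M < L; Q is not least since H < Q; R is not least since P < R; K is not least since L < K; J is not least since R < J.
Only P has nothing below it, so P is the least.

P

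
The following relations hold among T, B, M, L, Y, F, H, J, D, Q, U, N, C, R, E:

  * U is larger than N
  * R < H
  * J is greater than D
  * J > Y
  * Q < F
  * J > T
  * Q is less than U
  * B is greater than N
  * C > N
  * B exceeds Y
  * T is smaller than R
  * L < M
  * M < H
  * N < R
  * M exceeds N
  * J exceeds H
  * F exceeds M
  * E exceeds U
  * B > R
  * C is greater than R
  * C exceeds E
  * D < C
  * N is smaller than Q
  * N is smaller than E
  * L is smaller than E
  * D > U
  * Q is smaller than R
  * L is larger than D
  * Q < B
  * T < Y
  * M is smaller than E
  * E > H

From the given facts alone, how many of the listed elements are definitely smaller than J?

Directly below J: T, Y, D, H.
One step further: U, M, R (7 so far).
One step further: N, Q, L (10 so far).
No other element is forced below J by the given relations, so the count is 10.

10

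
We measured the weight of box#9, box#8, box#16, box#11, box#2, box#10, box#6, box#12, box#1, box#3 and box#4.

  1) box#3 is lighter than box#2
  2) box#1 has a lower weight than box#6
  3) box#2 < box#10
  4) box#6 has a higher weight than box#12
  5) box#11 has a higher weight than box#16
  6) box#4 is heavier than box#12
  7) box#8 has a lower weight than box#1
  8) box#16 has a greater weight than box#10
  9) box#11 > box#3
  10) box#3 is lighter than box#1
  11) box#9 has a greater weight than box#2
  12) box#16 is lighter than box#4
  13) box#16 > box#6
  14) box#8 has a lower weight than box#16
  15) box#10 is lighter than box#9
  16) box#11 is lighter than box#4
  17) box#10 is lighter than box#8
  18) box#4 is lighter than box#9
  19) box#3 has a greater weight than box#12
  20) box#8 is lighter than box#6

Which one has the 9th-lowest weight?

Piecing the relations together gives one ordering: box#12 < box#3 < box#2 < box#10 < box#8 < box#1 < box#6 < box#16 < box#11 < box#4 < box#9.
Counting 9 from the smallest end gives box#11.

box#11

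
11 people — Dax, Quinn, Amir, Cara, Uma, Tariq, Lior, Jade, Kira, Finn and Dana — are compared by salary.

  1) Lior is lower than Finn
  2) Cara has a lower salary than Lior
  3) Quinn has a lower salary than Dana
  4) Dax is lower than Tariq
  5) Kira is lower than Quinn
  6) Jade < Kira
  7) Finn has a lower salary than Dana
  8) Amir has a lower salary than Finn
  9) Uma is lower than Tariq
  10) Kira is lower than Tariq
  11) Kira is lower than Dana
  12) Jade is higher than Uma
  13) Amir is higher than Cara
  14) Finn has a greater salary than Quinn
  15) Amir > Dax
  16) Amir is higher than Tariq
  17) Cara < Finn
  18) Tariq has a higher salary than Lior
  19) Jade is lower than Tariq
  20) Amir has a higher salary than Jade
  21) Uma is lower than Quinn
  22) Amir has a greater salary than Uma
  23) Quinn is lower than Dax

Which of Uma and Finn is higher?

Finn

Link the given pairs in sequence: Uma < Jade; Jade < Kira; Kira < Quinn; Quinn < Dax; Dax < Tariq; Tariq < Amir; Amir < Finn.
Chaining these gives Uma < Jade < Kira < Quinn < Dax < Tariq < Amir < Finn.
So Uma < Finn; Finn is the higher of the two.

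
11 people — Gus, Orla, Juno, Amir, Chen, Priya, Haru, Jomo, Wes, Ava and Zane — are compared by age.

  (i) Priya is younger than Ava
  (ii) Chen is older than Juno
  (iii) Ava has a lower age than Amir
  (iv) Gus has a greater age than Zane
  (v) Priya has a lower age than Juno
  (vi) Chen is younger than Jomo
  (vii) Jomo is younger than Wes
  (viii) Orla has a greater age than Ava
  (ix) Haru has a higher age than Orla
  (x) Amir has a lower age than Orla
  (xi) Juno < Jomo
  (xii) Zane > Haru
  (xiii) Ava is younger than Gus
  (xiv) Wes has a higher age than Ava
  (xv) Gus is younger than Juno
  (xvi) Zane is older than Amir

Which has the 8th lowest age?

The consecutive relations fix a unique order: Priya < Ava < Amir < Orla < Haru < Zane < Gus < Juno < Chen < Jomo < Wes.
Counting 8 from the smallest end gives Juno.

Juno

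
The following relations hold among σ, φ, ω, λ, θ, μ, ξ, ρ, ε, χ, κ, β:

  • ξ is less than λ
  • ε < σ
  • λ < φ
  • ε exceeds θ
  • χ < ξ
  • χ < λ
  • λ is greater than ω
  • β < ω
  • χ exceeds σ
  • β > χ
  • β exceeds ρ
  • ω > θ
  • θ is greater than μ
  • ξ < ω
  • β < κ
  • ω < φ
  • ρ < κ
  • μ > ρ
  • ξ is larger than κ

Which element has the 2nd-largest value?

λ

Chaining the given pairs: ρ < μ < θ < ε < σ < χ < β < κ < ξ < ω < λ < φ.
Counting 2 from the largest end gives λ.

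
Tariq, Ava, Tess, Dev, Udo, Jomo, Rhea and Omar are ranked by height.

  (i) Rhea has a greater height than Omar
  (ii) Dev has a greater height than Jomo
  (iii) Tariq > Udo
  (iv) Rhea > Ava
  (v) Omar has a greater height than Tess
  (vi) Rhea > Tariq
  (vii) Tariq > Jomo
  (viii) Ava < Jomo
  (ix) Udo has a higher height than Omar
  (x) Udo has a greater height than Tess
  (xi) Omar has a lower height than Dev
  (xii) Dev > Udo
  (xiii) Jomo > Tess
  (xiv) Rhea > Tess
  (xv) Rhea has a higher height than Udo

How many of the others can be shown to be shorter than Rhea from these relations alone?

6

From Rhea the given relations immediately reach Tess, Omar, Ava, Udo, Tariq.
From those, Jomo — 6 in total.
Nothing else is reachable below Rhea; 6 in all.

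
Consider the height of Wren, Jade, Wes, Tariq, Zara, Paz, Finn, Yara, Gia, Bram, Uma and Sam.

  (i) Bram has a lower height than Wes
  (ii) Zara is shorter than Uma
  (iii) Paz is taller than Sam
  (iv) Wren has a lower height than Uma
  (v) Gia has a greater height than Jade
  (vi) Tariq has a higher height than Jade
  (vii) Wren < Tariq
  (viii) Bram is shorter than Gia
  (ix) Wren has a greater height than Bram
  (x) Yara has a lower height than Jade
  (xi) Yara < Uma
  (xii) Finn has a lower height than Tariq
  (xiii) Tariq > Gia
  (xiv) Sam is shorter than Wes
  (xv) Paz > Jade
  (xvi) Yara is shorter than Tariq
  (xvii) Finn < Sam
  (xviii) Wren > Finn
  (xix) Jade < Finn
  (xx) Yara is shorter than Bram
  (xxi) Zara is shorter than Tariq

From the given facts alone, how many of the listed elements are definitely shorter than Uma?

6

The elements the relations force below Uma are Yara, Jade, Finn, Zara, Bram, Wren — no chain reaches any other.
That is 6.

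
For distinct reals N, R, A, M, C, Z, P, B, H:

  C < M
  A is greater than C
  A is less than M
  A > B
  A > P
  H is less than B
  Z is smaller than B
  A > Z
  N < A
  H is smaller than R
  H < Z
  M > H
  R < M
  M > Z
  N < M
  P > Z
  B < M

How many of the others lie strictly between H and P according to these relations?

1

Chaining upward from H reaches: Z, B, A, R, M.
Chaining downward from P reaches: Z.
Strictly between H and P are those in both lists: Z — 1 element.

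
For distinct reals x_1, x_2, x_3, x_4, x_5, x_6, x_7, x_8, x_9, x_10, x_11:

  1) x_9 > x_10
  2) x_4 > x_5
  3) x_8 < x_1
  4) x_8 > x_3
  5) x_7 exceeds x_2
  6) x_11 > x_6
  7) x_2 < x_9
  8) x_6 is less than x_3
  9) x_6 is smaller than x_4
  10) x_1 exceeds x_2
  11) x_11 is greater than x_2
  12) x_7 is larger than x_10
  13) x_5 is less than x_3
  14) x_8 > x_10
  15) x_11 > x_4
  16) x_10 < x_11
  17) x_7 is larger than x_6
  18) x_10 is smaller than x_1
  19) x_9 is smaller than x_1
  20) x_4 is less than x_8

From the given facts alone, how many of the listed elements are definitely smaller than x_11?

Directly below x_11: x_6, x_2, x_4, x_10.
One step further: x_5 (5 so far).
Nothing else is reachable below x_11; 5 in all.

5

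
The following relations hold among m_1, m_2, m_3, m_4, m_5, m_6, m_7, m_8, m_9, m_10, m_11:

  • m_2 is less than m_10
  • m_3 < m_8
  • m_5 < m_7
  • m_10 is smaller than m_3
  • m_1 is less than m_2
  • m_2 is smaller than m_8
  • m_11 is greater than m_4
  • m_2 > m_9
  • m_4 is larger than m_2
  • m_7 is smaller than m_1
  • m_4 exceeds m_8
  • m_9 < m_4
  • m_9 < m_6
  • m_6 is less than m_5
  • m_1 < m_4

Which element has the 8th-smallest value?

Piecing the relations together gives one ordering: m_9 < m_6 < m_5 < m_7 < m_1 < m_2 < m_10 < m_3 < m_8 < m_4 < m_11.
Counting 8 from the smallest end gives m_3.

m_3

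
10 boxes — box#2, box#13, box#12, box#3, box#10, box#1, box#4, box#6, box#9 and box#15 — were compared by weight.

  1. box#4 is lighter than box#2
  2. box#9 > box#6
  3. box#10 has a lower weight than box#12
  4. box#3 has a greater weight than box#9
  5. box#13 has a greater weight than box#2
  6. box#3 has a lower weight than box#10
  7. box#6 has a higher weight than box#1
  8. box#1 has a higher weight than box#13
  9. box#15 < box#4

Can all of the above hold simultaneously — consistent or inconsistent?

consistent

Every relation is compatible with box#15 < box#4 < box#2 < box#13 < box#1 < box#6 < box#9 < box#3 < box#10 < box#12; the set is consistent.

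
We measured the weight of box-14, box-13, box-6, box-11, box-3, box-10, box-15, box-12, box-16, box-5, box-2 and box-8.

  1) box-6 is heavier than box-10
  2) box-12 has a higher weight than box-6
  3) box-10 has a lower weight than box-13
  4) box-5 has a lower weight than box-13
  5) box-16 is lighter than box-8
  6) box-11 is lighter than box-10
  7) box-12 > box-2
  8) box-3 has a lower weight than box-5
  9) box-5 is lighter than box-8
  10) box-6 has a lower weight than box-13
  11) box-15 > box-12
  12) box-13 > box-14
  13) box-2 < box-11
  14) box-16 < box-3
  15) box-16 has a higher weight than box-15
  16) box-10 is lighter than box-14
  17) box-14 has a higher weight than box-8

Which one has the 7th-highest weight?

box-15

The consecutive relations fix a unique order: box-2 < box-11 < box-10 < box-6 < box-12 < box-15 < box-16 < box-3 < box-5 < box-8 < box-14 < box-13.
The 7th largest is box-15.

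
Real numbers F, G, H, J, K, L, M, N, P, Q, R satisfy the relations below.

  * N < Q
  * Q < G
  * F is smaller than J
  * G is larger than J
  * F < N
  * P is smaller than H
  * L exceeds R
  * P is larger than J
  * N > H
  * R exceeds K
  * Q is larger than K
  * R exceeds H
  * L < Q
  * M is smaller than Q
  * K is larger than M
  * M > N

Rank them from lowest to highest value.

Each adjacent pair is fixed by a given relation: F < J; J < P; P < H; H < N; N < M; M < K; K < R; R < L; L < Q; Q < G. Chaining them end to end gives the full order.

F < J < P < H < N < M < K < R < L < Q < G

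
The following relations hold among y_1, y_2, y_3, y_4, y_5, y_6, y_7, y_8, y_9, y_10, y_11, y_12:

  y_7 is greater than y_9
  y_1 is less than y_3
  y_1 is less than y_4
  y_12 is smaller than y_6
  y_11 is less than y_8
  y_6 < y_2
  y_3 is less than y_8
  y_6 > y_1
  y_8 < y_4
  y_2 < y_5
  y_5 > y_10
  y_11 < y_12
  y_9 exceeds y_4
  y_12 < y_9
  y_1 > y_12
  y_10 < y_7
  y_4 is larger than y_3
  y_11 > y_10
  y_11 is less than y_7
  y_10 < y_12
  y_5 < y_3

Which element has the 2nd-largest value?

Piecing the relations together gives one ordering: y_10 < y_11 < y_12 < y_1 < y_6 < y_2 < y_5 < y_3 < y_8 < y_4 < y_9 < y_7.
Counting 2 from the largest end gives y_9.

y_9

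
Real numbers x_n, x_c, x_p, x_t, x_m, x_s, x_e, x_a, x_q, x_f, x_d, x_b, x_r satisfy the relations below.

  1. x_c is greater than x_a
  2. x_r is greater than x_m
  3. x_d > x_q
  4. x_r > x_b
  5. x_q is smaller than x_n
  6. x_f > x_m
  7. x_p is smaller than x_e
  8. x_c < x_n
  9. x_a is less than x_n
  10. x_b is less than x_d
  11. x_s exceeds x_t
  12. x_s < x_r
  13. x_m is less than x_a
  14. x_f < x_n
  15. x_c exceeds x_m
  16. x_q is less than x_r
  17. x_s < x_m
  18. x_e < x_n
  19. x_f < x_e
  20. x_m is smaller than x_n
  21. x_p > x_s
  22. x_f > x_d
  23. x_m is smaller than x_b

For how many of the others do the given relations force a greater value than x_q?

5

From x_q the given relations immediately reach x_d, x_r, x_n.
From those, x_f — 4 in total.
From those, x_e — 5 in total.
Nothing else is reachable above x_q; 5 in all.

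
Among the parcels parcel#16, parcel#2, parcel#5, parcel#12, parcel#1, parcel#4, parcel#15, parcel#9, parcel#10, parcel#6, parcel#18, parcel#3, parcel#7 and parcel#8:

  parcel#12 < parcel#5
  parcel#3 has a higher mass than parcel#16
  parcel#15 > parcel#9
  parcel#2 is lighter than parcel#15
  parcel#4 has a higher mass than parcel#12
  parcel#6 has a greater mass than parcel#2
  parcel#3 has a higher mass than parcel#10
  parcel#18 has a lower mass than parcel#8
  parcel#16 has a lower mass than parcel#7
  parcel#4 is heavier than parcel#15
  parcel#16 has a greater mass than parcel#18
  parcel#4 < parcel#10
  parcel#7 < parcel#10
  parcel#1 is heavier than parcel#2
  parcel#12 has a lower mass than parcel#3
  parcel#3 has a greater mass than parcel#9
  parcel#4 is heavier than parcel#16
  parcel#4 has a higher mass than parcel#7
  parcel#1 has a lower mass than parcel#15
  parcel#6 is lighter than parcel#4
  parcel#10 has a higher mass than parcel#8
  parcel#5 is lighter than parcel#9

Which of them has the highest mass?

parcel#12 is not greatest since parcel#12 < parcel#4; parcel#5 is not greatest since parcel#5 < parcel#9; parcel#9 is not greatest since parcel#9 < parcel#3; parcel#2 is not greatest since parcel#2 < parcel#6; parcel#6 is not greatest since parcel#6 < parcel#4; parcel#1 is not greatest since parcel#1 < parcel#15; parcel#18 is not greatest since parcel#18 < parcel#16; parcel#16 is not greatest since parcel#16 < parcel#3; parcel#7 is not greatest since parcel#7 < parcel#10; parcel#15 is not greatest since parcel#15 < parcel#4; parcel#8 is not greatest since parcel#8 < parcel#10; parcel#4 is not greatest since parcel#4 < parcel#10; parcel#10 is not greatest since parcel#10 < parcel#3.
Only parcel#3 has nothing above it, so parcel#3 is the highest mass.

parcel#3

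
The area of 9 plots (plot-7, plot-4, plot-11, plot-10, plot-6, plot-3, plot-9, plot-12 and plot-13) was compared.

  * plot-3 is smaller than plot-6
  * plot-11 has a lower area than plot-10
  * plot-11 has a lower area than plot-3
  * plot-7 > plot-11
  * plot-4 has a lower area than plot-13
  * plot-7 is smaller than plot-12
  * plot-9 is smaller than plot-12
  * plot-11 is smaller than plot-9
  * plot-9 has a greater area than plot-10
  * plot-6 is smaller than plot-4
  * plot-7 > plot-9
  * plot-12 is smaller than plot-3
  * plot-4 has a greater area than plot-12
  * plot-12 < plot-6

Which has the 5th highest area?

plot-12

The consecutive relations fix a unique order: plot-11 < plot-10 < plot-9 < plot-7 < plot-12 < plot-3 < plot-6 < plot-4 < plot-13.
Counting 5 from the largest end gives plot-12.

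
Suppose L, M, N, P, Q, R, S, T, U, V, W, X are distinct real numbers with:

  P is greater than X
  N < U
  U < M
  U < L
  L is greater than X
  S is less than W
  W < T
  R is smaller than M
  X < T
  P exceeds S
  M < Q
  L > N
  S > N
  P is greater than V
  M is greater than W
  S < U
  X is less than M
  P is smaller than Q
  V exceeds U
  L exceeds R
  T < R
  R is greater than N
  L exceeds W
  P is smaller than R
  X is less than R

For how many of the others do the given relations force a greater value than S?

Directly above S: U, W, P.
One step further: T, V, R, M, L, Q (9 so far).
No other element is forced above S by the given relations, so the count is 9.

9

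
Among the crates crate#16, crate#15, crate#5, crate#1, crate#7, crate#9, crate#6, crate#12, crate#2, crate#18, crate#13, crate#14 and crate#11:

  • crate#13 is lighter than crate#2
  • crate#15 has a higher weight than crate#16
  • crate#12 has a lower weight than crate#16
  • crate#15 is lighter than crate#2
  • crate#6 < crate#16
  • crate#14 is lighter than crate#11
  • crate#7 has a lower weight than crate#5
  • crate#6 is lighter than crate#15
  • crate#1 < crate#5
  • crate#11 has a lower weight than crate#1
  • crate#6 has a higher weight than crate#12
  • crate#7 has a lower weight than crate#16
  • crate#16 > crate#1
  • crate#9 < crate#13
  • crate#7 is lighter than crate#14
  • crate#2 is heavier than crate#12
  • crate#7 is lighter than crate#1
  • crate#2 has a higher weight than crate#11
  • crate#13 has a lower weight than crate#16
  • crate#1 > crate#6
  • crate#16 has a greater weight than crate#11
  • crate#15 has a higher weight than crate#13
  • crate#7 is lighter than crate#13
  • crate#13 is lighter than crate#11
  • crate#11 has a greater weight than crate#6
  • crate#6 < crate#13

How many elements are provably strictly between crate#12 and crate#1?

Chaining upward from crate#12 reaches: crate#6, crate#13, crate#11, crate#16, crate#15, crate#2, crate#5.
Chaining downward from crate#1 reaches: crate#7, crate#6, crate#14, crate#9, crate#13, crate#11.
Strictly between crate#12 and crate#1 are those in both lists: crate#6, crate#13, crate#11 — 3 elements.

3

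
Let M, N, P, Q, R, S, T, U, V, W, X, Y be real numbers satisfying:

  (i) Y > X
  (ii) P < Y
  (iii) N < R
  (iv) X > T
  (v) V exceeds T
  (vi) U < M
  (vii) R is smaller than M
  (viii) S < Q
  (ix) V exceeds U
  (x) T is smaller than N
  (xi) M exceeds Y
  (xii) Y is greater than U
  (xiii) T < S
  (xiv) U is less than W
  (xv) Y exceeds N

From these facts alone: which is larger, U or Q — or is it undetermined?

Following every chain through U: above U we get W, Y, M, V.
Q is not reached, and no chain runs the other way from Q to U.
So the given relations leave the order of U and Q undetermined.

undetermined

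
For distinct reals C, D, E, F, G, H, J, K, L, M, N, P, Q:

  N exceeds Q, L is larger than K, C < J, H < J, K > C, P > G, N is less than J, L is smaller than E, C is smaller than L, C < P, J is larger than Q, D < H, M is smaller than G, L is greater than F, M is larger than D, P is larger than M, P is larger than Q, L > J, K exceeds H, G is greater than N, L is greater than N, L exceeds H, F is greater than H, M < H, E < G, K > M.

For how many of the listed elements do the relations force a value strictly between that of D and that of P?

The relations place D below P. An element lies strictly between them when it is forced above D and also forced below P.
Above D: {M, H, F, K, J, L, E, G}. Below P: {Q, M, N, H, F, C, K, J, L, E, G}.
Intersection: {M, H, F, K, J, L, E, G} — 8.

8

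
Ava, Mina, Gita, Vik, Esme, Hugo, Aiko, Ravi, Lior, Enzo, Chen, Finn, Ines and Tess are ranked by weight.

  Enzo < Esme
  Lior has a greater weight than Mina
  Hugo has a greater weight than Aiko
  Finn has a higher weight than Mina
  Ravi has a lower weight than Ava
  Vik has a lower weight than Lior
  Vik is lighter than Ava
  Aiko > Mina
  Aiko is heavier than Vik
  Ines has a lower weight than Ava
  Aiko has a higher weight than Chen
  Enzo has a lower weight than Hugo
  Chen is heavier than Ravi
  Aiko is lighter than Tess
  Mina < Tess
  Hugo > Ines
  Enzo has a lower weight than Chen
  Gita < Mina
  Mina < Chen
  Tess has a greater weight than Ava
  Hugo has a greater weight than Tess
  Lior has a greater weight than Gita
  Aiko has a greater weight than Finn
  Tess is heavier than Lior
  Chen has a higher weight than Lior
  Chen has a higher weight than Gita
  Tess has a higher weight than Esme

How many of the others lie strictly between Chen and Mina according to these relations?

1

Chaining upward from Mina reaches: Lior, Finn, Aiko, Tess, Hugo.
Chaining downward from Chen reaches: Ravi, Gita, Vik, Enzo, Lior.
Strictly between Mina and Chen are those in both lists: Lior — 1 element.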